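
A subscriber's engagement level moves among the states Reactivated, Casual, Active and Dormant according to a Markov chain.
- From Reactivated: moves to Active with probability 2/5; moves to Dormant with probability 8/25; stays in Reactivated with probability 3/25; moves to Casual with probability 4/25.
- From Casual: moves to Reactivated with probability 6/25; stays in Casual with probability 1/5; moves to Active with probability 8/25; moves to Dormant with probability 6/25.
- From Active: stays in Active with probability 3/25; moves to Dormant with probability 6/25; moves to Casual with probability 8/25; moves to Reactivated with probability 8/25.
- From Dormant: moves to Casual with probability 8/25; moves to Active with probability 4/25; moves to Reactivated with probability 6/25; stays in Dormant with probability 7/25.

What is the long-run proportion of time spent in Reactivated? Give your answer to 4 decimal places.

0.2319

Let the stationary distribution be π with π = πP and π_1 + π_2 + π_3 + π_4 = 1.
π_1 = 0.12·π_1 + 0.24·π_2 + 0.32·π_3 + 0.24·π_4
π_2 = 0.16·π_1 + 0.2·π_2 + 0.32·π_3 + 0.32·π_4
π_3 = 0.4·π_1 + 0.32·π_2 + 0.12·π_3 + 0.16·π_4
Solving with the normalization constraint gives π = (0.2319, 0.2526, 0.2462, 0.2693).
So the stationary probability of Reactivated is 0.2319.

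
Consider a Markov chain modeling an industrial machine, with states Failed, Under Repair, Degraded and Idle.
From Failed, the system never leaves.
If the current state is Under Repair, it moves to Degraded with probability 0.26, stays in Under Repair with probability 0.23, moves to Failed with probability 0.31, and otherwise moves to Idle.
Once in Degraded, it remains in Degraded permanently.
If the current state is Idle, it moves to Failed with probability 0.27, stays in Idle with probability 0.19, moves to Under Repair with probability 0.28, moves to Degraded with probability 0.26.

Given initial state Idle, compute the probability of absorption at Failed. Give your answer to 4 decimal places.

Let h(s) be the probability of absorption at Failed starting from transient state s. Then h(Failed) = 1 and h(Degraded) = 0. By first-step analysis:
h(Under Repair) = 0.31·1 + 0.23·h(Under Repair) + 0.26·0 + 0.2·h(Idle)
h(Idle) = 0.27·1 + 0.28·h(Under Repair) + 0.26·0 + 0.19·h(Idle)
Solving: h(Under Repair) = 0.5374, h(Idle) = 0.5191.
Starting from Idle, the probability is 0.5191.

0.5191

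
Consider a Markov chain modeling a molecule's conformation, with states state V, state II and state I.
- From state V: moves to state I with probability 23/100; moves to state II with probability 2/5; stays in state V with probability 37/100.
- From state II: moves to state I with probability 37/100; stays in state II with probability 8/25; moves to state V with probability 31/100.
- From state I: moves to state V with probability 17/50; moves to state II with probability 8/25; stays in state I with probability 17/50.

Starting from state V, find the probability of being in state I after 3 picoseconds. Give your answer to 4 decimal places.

0.3132

Propagate the distribution vector 3 picoseconds from state V.
After 0 picoseconds: (1.0000, 0.0000, 0.0000)
After 1 picosecond: (0.3700, 0.4000, 0.2300)
After 2 picoseconds: (0.3391, 0.3496, 0.3113)
After 3 picoseconds: (0.3397, 0.3471, 0.3132)
P(in state I after 3 picoseconds) = 0.3132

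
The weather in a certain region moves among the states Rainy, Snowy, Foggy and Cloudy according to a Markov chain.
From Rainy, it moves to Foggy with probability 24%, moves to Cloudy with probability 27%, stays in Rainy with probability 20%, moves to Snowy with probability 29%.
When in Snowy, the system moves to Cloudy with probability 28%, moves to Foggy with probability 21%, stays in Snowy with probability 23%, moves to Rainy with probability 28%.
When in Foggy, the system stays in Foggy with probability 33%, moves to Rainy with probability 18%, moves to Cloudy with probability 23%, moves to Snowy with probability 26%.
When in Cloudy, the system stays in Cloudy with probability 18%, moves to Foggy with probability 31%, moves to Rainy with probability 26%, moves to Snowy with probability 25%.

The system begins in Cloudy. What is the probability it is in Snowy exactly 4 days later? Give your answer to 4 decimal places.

Propagate the distribution vector 4 days from Cloudy.
After 0 days: (0.0000, 0.0000, 0.0000, 1.0000)
After 1 day: (0.2600, 0.2500, 0.3100, 0.1800)
After 2 days: (0.2246, 0.2585, 0.2730, 0.2439)
After 3 days: (0.2299, 0.2565, 0.2739, 0.2397)
After 4 days: (0.2294, 0.2568, 0.2737, 0.2400)
P(in Snowy after 4 days) = 0.2568

0.2568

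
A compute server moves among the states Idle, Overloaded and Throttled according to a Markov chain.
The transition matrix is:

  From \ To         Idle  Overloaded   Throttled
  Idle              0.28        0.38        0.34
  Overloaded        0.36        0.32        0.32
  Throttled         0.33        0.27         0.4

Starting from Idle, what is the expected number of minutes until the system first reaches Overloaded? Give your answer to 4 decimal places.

Let t(s) be the expected number of minutes to first reach Overloaded from state s, with t(Overloaded) = 0. Conditioning on the first minute:
t(Idle) = 1 + 0.28·t(Idle) + 0.34·t(Throttled)
t(Throttled) = 1 + 0.33·t(Idle) + 0.4·t(Throttled)
Solving: t(Idle) = 2.9393, t(Throttled) = 3.2833.
Expected minutes from Idle to Overloaded: 2.9393.

2.9393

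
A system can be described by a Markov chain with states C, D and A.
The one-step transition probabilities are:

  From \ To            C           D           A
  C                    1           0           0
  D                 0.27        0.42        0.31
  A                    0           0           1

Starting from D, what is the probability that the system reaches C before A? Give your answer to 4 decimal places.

0.4655

Let h(s) be the probability of absorption at C starting from transient state s. Then h(C) = 1 and h(A) = 0. By first-step analysis:
h(D) = 0.27·1 + 0.42·h(D) + 0.31·0
Solving: h(D) = 0.4655.
Starting from D, the probability is 0.4655.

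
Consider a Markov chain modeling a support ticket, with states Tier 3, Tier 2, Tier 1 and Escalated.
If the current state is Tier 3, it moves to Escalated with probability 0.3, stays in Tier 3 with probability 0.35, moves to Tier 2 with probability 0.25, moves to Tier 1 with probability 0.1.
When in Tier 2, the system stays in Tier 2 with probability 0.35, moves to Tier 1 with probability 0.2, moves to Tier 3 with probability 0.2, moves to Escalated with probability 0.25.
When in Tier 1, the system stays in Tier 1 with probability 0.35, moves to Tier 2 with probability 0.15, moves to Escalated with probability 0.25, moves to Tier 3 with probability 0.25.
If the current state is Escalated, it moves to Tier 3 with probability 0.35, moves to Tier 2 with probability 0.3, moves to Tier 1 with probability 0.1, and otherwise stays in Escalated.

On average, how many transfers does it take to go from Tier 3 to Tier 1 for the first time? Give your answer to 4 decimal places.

Let t(s) be the expected number of transfers to first reach Tier 1 from state s, with t(Tier 1) = 0. Conditioning on the first transfer:
t(Tier 3) = 1 + 0.35·t(Tier 3) + 0.25·t(Tier 2) + 0.3·t(Escalated)
t(Tier 2) = 1 + 0.2·t(Tier 3) + 0.35·t(Tier 2) + 0.25·t(Escalated)
t(Escalated) = 1 + 0.35·t(Tier 3) + 0.3·t(Tier 2) + 0.25·t(Escalated)
Solving: t(Tier 3) = 7.7347, t(Tier 2) = 6.8776, t(Escalated) = 7.6939.
Expected transfers from Tier 3 to Tier 1: 7.7347.

7.7347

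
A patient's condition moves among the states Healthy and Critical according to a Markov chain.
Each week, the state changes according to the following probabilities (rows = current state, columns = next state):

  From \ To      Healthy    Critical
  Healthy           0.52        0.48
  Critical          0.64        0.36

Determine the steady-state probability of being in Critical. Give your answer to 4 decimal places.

Let the stationary distribution be π with π = πP and π_1 + π_2 = 1.
π_1 = 0.52·π_1 + 0.64·π_2
Solving with the normalization constraint gives π = (0.5714, 0.4286).
So the stationary probability of Critical is 0.4286.

0.4286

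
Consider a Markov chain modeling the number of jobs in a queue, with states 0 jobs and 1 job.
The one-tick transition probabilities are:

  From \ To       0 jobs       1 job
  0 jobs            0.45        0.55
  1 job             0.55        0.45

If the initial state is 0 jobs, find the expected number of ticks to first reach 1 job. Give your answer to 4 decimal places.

1.8182

Let t(s) be the expected number of ticks to first reach 1 job from state s, with t(1 job) = 0. Conditioning on the first tick:
t(0 jobs) = 1 + 0.45·t(0 jobs)
Solving: t(0 jobs) = 1.8182.
Expected ticks from 0 jobs to 1 job: 1.8182.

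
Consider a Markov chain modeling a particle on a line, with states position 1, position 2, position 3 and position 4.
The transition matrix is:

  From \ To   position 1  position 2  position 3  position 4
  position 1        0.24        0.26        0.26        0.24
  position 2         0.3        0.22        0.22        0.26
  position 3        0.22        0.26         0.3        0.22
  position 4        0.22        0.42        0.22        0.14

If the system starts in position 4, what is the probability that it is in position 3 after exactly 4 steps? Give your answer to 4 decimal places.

Propagate the distribution vector 4 steps from position 4.
After 0 steps: (0.0000, 0.0000, 0.0000, 1.0000)
After 1 step: (0.2200, 0.4200, 0.2200, 0.1400)
After 2 steps: (0.2580, 0.2656, 0.2464, 0.2300)
After 3 steps: (0.2464, 0.2862, 0.2500, 0.2174)
After 4 steps: (0.2478, 0.2833, 0.2499, 0.2190)
P(in position 3 after 4 steps) = 0.2499

0.2499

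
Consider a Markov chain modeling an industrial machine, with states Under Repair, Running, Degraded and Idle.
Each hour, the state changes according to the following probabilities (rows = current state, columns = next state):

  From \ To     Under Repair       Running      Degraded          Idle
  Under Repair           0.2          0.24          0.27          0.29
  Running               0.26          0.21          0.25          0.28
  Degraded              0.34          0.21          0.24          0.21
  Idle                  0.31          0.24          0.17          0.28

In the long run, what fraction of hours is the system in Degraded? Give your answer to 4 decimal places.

0.2319

Let the stationary distribution be π with π = πP and π_1 + π_2 + π_3 + π_4 = 1.
π_1 = 0.2·π_1 + 0.26·π_2 + 0.34·π_3 + 0.31·π_4
π_2 = 0.24·π_1 + 0.21·π_2 + 0.21·π_3 + 0.24·π_4
π_3 = 0.27·π_1 + 0.25·π_2 + 0.24·π_3 + 0.17·π_4
Solving with the normalization constraint gives π = (0.2754, 0.2263, 0.2319, 0.2665).
So the stationary probability of Degraded is 0.2319.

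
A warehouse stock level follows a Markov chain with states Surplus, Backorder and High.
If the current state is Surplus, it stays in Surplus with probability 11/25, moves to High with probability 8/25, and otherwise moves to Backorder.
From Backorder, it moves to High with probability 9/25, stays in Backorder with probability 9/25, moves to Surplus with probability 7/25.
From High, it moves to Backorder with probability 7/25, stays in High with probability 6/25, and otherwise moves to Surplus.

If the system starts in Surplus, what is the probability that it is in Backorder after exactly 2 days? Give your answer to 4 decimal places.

0.2816

Sum over the intermediate state after 1 day:
P = P(Surplus→Surplus)·P(Surplus→Backorder) + P(Surplus→Backorder)·P(Backorder→Backorder) + P(Surplus→High)·P(High→Backorder)
  = 0.44×0.24 + 0.24×0.36 + 0.32×0.28
  = 0.1056 + 0.0864 + 0.0896 = 0.2816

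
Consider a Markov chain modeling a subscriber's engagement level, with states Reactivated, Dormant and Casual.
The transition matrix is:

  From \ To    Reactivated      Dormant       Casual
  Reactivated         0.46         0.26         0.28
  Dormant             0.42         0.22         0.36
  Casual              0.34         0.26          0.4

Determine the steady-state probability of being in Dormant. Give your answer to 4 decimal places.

Let the stationary distribution be π with π = πP and π_1 + π_2 + π_3 = 1.
π_1 = 0.46·π_1 + 0.42·π_2 + 0.34·π_3
π_2 = 0.26·π_1 + 0.22·π_2 + 0.26·π_3
Solving with the normalization constraint gives π = (0.4091, 0.2500, 0.3409).
So the stationary probability of Dormant is 0.2500.

0.2500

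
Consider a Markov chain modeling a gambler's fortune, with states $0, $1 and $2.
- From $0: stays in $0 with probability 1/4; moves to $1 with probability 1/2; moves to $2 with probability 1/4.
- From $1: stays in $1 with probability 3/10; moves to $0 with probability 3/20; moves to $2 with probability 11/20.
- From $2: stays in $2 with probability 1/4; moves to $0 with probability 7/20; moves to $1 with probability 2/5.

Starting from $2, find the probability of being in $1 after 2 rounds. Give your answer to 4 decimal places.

0.3950

Sum over the intermediate state after 1 round:
P = P($2→$0)·P($0→$1) + P($2→$1)·P($1→$1) + P($2→$2)·P($2→$1)
  = 0.35×0.5 + 0.4×0.3 + 0.25×0.4
  = 0.1750 + 0.1200 + 0.1000 = 0.3950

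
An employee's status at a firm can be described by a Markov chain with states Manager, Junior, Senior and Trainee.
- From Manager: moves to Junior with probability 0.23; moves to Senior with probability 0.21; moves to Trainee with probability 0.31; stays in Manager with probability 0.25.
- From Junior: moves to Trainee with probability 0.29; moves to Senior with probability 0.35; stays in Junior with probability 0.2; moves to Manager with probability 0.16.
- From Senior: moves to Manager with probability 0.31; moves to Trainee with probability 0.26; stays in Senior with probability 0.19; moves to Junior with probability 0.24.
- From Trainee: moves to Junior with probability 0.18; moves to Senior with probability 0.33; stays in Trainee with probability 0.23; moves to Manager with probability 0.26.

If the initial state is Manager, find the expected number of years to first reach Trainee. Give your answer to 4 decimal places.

3.4055

Let t(s) be the expected number of years to first reach Trainee from state s, with t(Trainee) = 0. Conditioning on the first year:
t(Manager) = 1 + 0.25·t(Manager) + 0.23·t(Junior) + 0.21·t(Senior)
t(Junior) = 1 + 0.16·t(Manager) + 0.2·t(Junior) + 0.35·t(Senior)
t(Senior) = 1 + 0.31·t(Manager) + 0.24·t(Junior) + 0.19·t(Senior)
Solving: t(Manager) = 3.4055, t(Junior) = 3.4944, t(Senior) = 3.5733.
Expected years from Manager to Trainee: 3.4055.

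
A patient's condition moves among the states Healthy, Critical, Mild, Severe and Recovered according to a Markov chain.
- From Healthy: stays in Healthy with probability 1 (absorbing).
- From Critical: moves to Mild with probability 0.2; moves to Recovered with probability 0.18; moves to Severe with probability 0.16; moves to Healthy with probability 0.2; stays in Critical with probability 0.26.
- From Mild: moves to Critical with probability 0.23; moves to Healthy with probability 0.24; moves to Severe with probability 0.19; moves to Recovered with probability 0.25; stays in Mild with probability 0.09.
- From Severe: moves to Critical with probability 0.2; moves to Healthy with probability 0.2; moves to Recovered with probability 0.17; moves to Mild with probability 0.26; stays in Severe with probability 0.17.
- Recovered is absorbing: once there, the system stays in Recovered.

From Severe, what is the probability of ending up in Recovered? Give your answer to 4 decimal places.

Let h(s) be the probability of absorption at Recovered starting from transient state s. Then h(Recovered) = 1 and h(Healthy) = 0. By first-step analysis:
h(Critical) = 0.2·0 + 0.26·h(Critical) + 0.2·h(Mild) + 0.16·h(Severe) + 0.18·1
h(Mild) = 0.24·0 + 0.23·h(Critical) + 0.09·h(Mild) + 0.19·h(Severe) + 0.25·1
h(Severe) = 0.2·0 + 0.2·h(Critical) + 0.26·h(Mild) + 0.17·h(Severe) + 0.17·1
Solving: h(Critical) = 0.4800, h(Mild) = 0.4953, h(Severe) = 0.4756.
Starting from Severe, the probability is 0.4756.

0.4756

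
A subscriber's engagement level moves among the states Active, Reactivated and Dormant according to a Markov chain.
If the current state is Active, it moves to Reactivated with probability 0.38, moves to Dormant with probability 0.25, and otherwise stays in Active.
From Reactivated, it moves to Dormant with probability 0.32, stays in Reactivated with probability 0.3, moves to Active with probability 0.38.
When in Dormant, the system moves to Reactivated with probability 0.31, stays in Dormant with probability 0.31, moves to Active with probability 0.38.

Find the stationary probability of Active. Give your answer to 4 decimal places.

Let the stationary distribution be π with π = πP and π_1 + π_2 + π_3 = 1.
π_1 = 0.37·π_1 + 0.38·π_2 + 0.38·π_3
π_2 = 0.38·π_1 + 0.3·π_2 + 0.31·π_3
Solving with the normalization constraint gives π = (0.3762, 0.3330, 0.2908).
So the stationary probability of Active is 0.3762.

0.3762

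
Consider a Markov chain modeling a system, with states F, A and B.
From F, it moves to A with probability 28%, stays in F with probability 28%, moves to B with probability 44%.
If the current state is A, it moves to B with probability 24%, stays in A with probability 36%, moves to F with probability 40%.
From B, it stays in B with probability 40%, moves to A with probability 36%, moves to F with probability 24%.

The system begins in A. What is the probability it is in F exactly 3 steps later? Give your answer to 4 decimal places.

0.3050

Propagate the distribution vector 3 steps from A.
After 0 steps: (0.0000, 1.0000, 0.0000)
After 1 step: (0.4000, 0.3600, 0.2400)
After 2 steps: (0.3136, 0.3280, 0.3584)
After 3 steps: (0.3050, 0.3349, 0.3601)
P(in F after 3 steps) = 0.3050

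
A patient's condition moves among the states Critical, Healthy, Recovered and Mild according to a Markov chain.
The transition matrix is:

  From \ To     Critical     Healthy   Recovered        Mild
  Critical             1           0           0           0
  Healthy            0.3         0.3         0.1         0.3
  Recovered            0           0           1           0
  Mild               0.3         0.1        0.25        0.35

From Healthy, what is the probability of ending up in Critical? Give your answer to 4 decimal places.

0.6706

Let h(s) be the probability of absorption at Critical starting from transient state s. Then h(Critical) = 1 and h(Recovered) = 0. By first-step analysis:
h(Healthy) = 0.3·1 + 0.3·h(Healthy) + 0.1·0 + 0.3·h(Mild)
h(Mild) = 0.3·1 + 0.1·h(Healthy) + 0.25·0 + 0.35·h(Mild)
Solving: h(Healthy) = 0.6706, h(Mild) = 0.5647.
Starting from Healthy, the probability is 0.6706.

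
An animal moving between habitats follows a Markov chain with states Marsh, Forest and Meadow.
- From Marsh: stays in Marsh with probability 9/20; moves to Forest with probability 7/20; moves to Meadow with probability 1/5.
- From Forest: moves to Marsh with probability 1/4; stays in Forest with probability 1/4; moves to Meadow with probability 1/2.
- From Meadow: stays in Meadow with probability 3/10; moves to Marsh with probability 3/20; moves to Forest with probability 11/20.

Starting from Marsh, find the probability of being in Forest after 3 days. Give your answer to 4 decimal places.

0.3795

Propagate the distribution vector 3 days from Marsh.
After 0 days: (1.0000, 0.0000, 0.0000)
After 1 day: (0.4500, 0.3500, 0.2000)
After 2 days: (0.3200, 0.3550, 0.3250)
After 3 days: (0.2815, 0.3795, 0.3390)
P(in Forest after 3 days) = 0.3795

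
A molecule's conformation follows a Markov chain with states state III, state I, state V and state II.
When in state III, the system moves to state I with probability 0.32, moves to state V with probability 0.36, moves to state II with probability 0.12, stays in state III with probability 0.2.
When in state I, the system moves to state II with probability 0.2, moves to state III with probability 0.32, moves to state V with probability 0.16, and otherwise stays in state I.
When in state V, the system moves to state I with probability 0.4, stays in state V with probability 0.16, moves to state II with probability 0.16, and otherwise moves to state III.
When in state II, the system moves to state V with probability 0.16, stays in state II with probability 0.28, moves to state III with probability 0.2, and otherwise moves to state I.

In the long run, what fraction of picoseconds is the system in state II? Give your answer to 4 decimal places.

0.1857

Let the stationary distribution be π with π = πP and π_1 + π_2 + π_3 + π_4 = 1.
π_1 = 0.2·π_1 + 0.32·π_2 + 0.28·π_3 + 0.2·π_4
π_2 = 0.32·π_1 + 0.32·π_2 + 0.4·π_3 + 0.36·π_4
π_3 = 0.36·π_1 + 0.16·π_2 + 0.16·π_3 + 0.16·π_4
Solving with the normalization constraint gives π = (0.2583, 0.3444, 0.2117, 0.1857).
So the stationary probability of state II is 0.1857.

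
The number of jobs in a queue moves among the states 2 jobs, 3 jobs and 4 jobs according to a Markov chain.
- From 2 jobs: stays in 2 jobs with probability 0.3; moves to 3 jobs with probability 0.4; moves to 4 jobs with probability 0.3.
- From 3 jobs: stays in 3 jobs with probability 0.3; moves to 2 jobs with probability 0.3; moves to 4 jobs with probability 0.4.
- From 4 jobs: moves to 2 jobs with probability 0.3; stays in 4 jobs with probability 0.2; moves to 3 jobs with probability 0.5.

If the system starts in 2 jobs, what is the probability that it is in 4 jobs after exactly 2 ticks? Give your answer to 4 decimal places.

Sum over the intermediate state after 1 tick:
P = P(2 jobs→2 jobs)·P(2 jobs→4 jobs) + P(2 jobs→3 jobs)·P(3 jobs→4 jobs) + P(2 jobs→4 jobs)·P(4 jobs→4 jobs)
  = 0.3×0.3 + 0.4×0.4 + 0.3×0.2
  = 0.0900 + 0.1600 + 0.0600 = 0.3100

0.3100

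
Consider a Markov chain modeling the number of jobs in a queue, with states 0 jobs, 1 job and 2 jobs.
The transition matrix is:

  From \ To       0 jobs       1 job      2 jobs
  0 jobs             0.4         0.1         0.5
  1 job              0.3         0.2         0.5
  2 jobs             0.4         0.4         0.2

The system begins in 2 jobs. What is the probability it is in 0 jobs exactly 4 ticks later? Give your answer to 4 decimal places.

Propagate the distribution vector 4 ticks from 2 jobs.
After 0 ticks: (0.0000, 0.0000, 1.0000)
After 1 tick: (0.4000, 0.4000, 0.2000)
After 2 ticks: (0.3600, 0.2000, 0.4400)
After 3 ticks: (0.3800, 0.2520, 0.3680)
After 4 ticks: (0.3748, 0.2356, 0.3896)
P(in 0 jobs after 4 ticks) = 0.3748

0.3748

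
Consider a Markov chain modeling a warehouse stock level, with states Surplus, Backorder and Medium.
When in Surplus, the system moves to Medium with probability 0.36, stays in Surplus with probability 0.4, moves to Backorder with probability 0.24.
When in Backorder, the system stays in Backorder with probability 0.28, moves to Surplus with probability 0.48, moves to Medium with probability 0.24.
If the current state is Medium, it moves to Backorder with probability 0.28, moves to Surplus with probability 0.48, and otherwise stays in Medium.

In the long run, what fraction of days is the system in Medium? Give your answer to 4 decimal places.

Let the stationary distribution be π with π = πP and π_1 + π_2 + π_3 = 1.
π_1 = 0.4·π_1 + 0.48·π_2 + 0.48·π_3
π_2 = 0.24·π_1 + 0.28·π_2 + 0.28·π_3
Solving with the normalization constraint gives π = (0.4444, 0.2622, 0.2933).
So the stationary probability of Medium is 0.2933.

0.2933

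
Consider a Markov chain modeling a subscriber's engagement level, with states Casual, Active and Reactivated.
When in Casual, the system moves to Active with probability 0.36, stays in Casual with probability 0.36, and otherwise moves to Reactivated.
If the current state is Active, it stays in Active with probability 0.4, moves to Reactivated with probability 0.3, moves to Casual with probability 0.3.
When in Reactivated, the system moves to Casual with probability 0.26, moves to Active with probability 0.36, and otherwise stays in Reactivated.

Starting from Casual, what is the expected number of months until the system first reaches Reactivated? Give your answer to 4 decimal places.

Let t(s) be the expected number of months to first reach Reactivated from state s, with t(Reactivated) = 0. Conditioning on the first month:
t(Casual) = 1 + 0.36·t(Casual) + 0.36·t(Active)
t(Active) = 1 + 0.3·t(Casual) + 0.4·t(Active)
Solving: t(Casual) = 3.4783, t(Active) = 3.4058.
Expected months from Casual to Reactivated: 3.4783.

3.4783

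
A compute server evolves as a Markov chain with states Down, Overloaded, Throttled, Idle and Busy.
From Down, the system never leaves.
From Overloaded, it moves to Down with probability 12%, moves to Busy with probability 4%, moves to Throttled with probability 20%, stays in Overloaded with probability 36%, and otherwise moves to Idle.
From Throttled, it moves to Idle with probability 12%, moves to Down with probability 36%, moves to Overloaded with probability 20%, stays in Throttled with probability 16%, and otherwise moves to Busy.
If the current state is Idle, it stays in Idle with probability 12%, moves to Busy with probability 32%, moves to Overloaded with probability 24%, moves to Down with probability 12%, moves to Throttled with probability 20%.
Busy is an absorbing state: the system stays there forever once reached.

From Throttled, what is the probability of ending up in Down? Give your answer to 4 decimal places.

0.6275

Let h(s) be the probability of absorption at Down starting from transient state s. Then h(Down) = 1 and h(Busy) = 0. By first-step analysis:
h(Overloaded) = 0.12·1 + 0.36·h(Overloaded) + 0.2·h(Throttled) + 0.28·h(Idle) + 0.04·0
h(Throttled) = 0.36·1 + 0.2·h(Overloaded) + 0.16·h(Throttled) + 0.12·h(Idle) + 0.16·0
h(Idle) = 0.12·1 + 0.24·h(Overloaded) + 0.2·h(Throttled) + 0.12·h(Idle) + 0.32·0
Solving: h(Overloaded) = 0.5742, h(Throttled) = 0.6275, h(Idle) = 0.4356.
Starting from Throttled, the probability is 0.6275.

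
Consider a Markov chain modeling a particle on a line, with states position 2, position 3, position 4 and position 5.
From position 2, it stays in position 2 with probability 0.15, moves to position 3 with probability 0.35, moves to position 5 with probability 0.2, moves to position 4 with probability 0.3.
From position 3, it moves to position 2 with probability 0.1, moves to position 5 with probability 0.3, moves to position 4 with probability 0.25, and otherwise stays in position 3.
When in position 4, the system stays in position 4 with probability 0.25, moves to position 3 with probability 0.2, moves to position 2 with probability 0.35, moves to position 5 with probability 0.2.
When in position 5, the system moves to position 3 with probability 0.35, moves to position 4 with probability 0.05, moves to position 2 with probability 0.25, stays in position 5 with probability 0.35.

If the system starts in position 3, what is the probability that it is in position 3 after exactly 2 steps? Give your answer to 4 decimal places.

0.3125

Propagate the distribution vector 2 steps from position 3.
After 0 steps: (0.0000, 1.0000, 0.0000, 0.0000)
After 1 step: (0.1000, 0.3500, 0.2500, 0.3000)
After 2 steps: (0.2125, 0.3125, 0.1950, 0.2800)
P(in position 3 after 2 steps) = 0.3125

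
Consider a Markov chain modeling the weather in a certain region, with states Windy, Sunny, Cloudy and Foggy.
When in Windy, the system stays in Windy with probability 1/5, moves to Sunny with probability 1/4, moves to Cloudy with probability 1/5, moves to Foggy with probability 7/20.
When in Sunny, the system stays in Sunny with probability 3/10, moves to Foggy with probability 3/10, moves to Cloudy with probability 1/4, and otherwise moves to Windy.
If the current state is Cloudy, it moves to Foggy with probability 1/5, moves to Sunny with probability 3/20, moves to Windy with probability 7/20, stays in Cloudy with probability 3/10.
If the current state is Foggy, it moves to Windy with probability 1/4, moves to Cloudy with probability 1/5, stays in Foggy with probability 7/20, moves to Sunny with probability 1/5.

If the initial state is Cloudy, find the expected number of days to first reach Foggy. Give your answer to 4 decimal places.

Let t(s) be the expected number of days to first reach Foggy from state s, with t(Foggy) = 0. Conditioning on the first day:
t(Windy) = 1 + 0.2·t(Windy) + 0.25·t(Sunny) + 0.2·t(Cloudy)
t(Sunny) = 1 + 0.15·t(Windy) + 0.3·t(Sunny) + 0.25·t(Cloudy)
t(Cloudy) = 1 + 0.35·t(Windy) + 0.15·t(Sunny) + 0.3·t(Cloudy)
Solving: t(Windy) = 3.3029, t(Sunny) = 3.5046, t(Cloudy) = 3.8310.
Expected days from Cloudy to Foggy: 3.8310.

3.8310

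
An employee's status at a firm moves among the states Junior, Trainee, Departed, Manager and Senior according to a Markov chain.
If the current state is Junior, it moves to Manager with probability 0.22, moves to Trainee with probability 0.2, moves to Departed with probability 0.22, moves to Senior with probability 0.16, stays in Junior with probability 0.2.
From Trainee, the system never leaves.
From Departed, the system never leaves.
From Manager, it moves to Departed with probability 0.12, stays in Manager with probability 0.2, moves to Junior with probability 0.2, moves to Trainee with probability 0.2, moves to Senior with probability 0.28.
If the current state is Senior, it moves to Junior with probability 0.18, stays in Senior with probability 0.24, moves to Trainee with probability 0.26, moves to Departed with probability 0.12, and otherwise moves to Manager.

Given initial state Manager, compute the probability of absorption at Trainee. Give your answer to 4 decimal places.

0.6063

Let h(s) be the probability of absorption at Trainee starting from transient state s. Then h(Trainee) = 1 and h(Departed) = 0. By first-step analysis:
h(Junior) = 0.2·h(Junior) + 0.2·1 + 0.22·0 + 0.22·h(Manager) + 0.16·h(Senior)
h(Manager) = 0.2·h(Junior) + 0.2·1 + 0.12·0 + 0.2·h(Manager) + 0.28·h(Senior)
h(Senior) = 0.18·h(Junior) + 0.26·1 + 0.12·0 + 0.2·h(Manager) + 0.24·h(Senior)
Solving: h(Junior) = 0.5428, h(Manager) = 0.6063, h(Senior) = 0.6302.
Starting from Manager, the probability is 0.6063.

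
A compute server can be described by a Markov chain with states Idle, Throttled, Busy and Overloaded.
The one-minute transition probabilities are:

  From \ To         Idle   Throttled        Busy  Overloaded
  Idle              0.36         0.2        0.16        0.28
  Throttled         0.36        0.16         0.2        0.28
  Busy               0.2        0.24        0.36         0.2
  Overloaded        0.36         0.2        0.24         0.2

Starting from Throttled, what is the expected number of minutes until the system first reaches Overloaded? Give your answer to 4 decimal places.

3.8141

Let t(s) be the expected number of minutes to first reach Overloaded from state s, with t(Overloaded) = 0. Conditioning on the first minute:
t(Idle) = 1 + 0.36·t(Idle) + 0.2·t(Throttled) + 0.16·t(Busy)
t(Throttled) = 1 + 0.36·t(Idle) + 0.16·t(Throttled) + 0.2·t(Busy)
t(Busy) = 1 + 0.2·t(Idle) + 0.24·t(Throttled) + 0.36·t(Busy)
Solving: t(Idle) = 3.7994, t(Throttled) = 3.8141, t(Busy) = 4.1801.
Expected minutes from Throttled to Overloaded: 3.8141.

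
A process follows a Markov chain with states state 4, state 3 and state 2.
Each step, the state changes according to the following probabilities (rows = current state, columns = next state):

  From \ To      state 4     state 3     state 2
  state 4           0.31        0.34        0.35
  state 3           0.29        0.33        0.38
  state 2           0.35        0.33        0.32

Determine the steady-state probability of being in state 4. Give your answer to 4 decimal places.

Let the stationary distribution be π with π = πP and π_1 + π_2 + π_3 = 1.
π_1 = 0.31·π_1 + 0.29·π_2 + 0.35·π_3
π_2 = 0.34·π_1 + 0.33·π_2 + 0.33·π_3
Solving with the normalization constraint gives π = (0.3173, 0.3332, 0.3495).
So the stationary probability of state 4 is 0.3173.

0.3173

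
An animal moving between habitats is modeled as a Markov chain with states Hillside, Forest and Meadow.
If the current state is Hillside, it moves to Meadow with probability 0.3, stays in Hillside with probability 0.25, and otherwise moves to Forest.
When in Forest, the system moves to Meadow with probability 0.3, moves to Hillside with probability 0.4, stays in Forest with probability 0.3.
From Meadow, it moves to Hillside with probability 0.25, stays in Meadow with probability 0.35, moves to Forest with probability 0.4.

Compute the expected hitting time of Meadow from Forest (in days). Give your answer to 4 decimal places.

Let t(s) be the expected number of days to first reach Meadow from state s, with t(Meadow) = 0. Conditioning on the first day:
t(Hillside) = 1 + 0.25·t(Hillside) + 0.45·t(Forest)
t(Forest) = 1 + 0.4·t(Hillside) + 0.3·t(Forest)
Solving: t(Hillside) = 3.3333, t(Forest) = 3.3333.
Expected days from Forest to Meadow: 3.3333.

3.3333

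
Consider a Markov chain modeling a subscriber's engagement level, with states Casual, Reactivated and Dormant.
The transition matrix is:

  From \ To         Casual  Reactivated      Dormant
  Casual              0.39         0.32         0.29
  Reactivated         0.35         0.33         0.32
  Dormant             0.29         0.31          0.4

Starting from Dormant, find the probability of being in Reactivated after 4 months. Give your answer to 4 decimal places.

Propagate the distribution vector 4 months from Dormant.
After 0 months: (0.0000, 0.0000, 1.0000)
After 1 month: (0.2900, 0.3100, 0.4000)
After 2 months: (0.3376, 0.3191, 0.3433)
After 3 months: (0.3429, 0.3198, 0.3373)
After 4 months: (0.3435, 0.3198, 0.3367)
P(in Reactivated after 4 months) = 0.3198

0.3198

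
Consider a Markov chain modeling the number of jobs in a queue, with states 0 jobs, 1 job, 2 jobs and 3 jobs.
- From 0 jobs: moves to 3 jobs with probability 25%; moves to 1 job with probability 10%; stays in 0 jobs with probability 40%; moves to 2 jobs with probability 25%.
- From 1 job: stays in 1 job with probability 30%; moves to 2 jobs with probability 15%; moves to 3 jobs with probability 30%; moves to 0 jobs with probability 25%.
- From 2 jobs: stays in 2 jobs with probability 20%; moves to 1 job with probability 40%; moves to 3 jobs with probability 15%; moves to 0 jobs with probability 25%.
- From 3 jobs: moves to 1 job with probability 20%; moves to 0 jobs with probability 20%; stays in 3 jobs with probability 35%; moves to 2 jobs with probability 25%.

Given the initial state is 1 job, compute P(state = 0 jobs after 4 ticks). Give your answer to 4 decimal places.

Propagate the distribution vector 4 ticks from 1 job.
After 0 ticks: (0.0000, 1.0000, 0.0000, 0.0000)
After 1 tick: (0.2500, 0.3000, 0.1500, 0.3000)
After 2 ticks: (0.2725, 0.2350, 0.2125, 0.2800)
After 3 ticks: (0.2769, 0.2388, 0.2159, 0.2685)
After 4 ticks: (0.2781, 0.2394, 0.2153, 0.2672)
P(in 0 jobs after 4 ticks) = 0.2781

0.2781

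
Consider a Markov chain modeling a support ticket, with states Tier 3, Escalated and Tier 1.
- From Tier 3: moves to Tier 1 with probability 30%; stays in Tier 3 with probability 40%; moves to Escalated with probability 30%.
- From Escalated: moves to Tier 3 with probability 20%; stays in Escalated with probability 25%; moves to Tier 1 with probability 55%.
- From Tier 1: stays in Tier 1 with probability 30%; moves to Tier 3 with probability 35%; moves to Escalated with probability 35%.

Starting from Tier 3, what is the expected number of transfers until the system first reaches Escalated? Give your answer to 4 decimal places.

3.1746

Let t(s) be the expected number of transfers to first reach Escalated from state s, with t(Escalated) = 0. Conditioning on the first transfer:
t(Tier 3) = 1 + 0.4·t(Tier 3) + 0.3·t(Tier 1)
t(Tier 1) = 1 + 0.35·t(Tier 3) + 0.3·t(Tier 1)
Solving: t(Tier 3) = 3.1746, t(Tier 1) = 3.0159.
Expected transfers from Tier 3 to Escalated: 3.1746.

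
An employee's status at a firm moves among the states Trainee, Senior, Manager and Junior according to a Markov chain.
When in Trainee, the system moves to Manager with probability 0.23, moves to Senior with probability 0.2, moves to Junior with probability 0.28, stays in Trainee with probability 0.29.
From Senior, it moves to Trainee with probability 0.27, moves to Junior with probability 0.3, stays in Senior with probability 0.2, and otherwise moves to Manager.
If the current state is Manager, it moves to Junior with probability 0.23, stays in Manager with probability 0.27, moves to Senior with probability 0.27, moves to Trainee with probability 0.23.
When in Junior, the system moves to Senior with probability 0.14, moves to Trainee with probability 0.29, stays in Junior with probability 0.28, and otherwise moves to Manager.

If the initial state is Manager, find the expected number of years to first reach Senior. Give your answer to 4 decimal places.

4.5773

Let t(s) be the expected number of years to first reach Senior from state s, with t(Senior) = 0. Conditioning on the first year:
t(Trainee) = 1 + 0.29·t(Trainee) + 0.23·t(Manager) + 0.28·t(Junior)
t(Manager) = 1 + 0.23·t(Trainee) + 0.27·t(Manager) + 0.23·t(Junior)
t(Junior) = 1 + 0.29·t(Trainee) + 0.29·t(Manager) + 0.28·t(Junior)
Solving: t(Trainee) = 4.9527, t(Manager) = 4.5773, t(Junior) = 5.2274.
Expected years from Manager to Senior: 4.5773.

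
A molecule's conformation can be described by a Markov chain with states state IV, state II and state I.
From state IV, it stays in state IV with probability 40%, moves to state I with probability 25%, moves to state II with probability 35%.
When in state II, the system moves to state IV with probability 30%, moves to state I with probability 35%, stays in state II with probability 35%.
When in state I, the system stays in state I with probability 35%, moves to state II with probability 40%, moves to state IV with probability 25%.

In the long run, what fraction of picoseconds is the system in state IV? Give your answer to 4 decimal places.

Let the stationary distribution be π with π = πP and π_1 + π_2 + π_3 = 1.
π_1 = 0.4·π_1 + 0.3·π_2 + 0.25·π_3
π_2 = 0.35·π_1 + 0.35·π_2 + 0.4·π_3
Solving with the normalization constraint gives π = (0.3156, 0.3659, 0.3184).
So the stationary probability of state IV is 0.3156.

0.3156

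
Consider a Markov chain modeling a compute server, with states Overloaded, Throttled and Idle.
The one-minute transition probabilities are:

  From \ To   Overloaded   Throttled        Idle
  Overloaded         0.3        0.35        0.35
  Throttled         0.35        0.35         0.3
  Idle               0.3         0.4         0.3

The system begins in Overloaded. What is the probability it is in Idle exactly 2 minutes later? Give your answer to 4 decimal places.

Sum over the intermediate state after 1 minute:
P = P(Overloaded→Overloaded)·P(Overloaded→Idle) + P(Overloaded→Throttled)·P(Throttled→Idle) + P(Overloaded→Idle)·P(Idle→Idle)
  = 0.3×0.35 + 0.35×0.3 + 0.35×0.3
  = 0.1050 + 0.1050 + 0.1050 = 0.3150

0.3150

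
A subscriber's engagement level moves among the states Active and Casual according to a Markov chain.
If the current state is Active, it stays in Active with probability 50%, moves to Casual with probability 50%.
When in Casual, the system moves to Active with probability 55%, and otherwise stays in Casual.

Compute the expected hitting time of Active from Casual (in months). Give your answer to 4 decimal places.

Let t(s) be the expected number of months to first reach Active from state s, with t(Active) = 0. Conditioning on the first month:
t(Casual) = 1 + 0.45·t(Casual)
Solving: t(Casual) = 1.8182.
Expected months from Casual to Active: 1.8182.

1.8182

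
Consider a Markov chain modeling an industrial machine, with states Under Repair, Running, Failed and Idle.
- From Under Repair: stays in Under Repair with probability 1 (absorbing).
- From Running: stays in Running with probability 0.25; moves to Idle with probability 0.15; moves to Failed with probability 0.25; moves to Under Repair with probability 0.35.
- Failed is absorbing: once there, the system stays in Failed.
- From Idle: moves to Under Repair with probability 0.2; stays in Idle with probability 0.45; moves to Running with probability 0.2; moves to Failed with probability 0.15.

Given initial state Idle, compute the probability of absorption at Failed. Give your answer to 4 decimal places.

Let h(s) be the probability of absorption at Failed starting from transient state s. Then h(Failed) = 1 and h(Under Repair) = 0. By first-step analysis:
h(Running) = 0.35·0 + 0.25·h(Running) + 0.25·1 + 0.15·h(Idle)
h(Idle) = 0.2·0 + 0.2·h(Running) + 0.15·1 + 0.45·h(Idle)
Solving: h(Running) = 0.4183, h(Idle) = 0.4248.
Starting from Idle, the probability is 0.4248.

0.4248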